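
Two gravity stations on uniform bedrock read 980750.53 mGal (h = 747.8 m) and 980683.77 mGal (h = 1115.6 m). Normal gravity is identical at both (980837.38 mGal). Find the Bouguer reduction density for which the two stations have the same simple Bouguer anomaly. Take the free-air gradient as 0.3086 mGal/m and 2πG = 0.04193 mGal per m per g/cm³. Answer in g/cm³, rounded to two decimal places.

3.03

Δg_obs = 980683.77 − 980750.53 = -66.76 mGal over Δh = 1115.6 − 747.8 = 367.8 m
Equal Bouguer anomalies ⇒ Δg_obs + (0.3086 − 0.04193ρ)·Δh = 0
0.3086 − 0.04193ρ = −Δg_obs/Δh = 0.18151
ρ = (0.3086 − 0.18151) / 0.04193 = 3.03 g/cm³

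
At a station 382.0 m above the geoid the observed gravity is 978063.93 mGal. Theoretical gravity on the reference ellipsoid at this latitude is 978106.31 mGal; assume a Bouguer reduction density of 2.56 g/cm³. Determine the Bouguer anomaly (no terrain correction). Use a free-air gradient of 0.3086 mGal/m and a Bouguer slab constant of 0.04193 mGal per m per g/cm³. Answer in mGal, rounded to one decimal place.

Free-air correction = 0.3086 × 382.0 = 117.89 mGal
Free-air anomaly = 978063.93 − 978106.31 + (117.89) = 75.51 mGal
Bouguer slab correction = 0.04193 × 2.56 × 382.0 = 41.00 mGal
Simple Bouguer anomaly = 75.51 − (41.00) = 34.51 mGal

34.5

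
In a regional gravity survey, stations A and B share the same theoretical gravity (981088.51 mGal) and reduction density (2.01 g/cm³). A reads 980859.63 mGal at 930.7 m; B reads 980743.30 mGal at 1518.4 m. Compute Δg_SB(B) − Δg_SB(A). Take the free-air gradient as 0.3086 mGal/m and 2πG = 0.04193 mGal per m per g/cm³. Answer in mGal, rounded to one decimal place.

15.5

Δg_SB(A) = 980859.63 − 981088.51 + 0.3086×930.7 − 0.04193×2.01×930.7 = -20.10 mGal
Δg_SB(B) = 980743.30 − 981088.51 + 0.3086×1518.4 − 0.04193×2.01×1518.4 = -4.60 mGal
Difference = -4.60 − (-20.10) = 15.50 mGal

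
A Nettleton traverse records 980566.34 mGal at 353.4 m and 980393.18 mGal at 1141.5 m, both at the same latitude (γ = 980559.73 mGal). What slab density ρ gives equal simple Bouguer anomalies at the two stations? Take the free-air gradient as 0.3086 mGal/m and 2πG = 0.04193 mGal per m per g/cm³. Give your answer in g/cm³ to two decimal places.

Δg_obs = 980393.18 − 980566.34 = -173.16 mGal over Δh = 1141.5 − 353.4 = 788.1 m
Equal Bouguer anomalies ⇒ Δg_obs + (0.3086 − 0.04193ρ)·Δh = 0
0.3086 − 0.04193ρ = −Δg_obs/Δh = 0.21972
ρ = (0.3086 − 0.21972) / 0.04193 = 2.12 g/cm³

2.12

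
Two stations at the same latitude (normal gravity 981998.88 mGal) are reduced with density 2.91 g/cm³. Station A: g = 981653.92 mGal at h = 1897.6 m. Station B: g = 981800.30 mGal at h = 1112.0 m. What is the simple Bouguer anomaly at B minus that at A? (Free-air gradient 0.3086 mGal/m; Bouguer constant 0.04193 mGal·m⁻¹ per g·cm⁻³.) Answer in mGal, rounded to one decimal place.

-0.2

Δg_SB(A) = 981653.92 − 981998.88 + 0.3086×1897.6 − 0.04193×2.91×1897.6 = 9.10 mGal
Δg_SB(B) = 981800.30 − 981998.88 + 0.3086×1112.0 − 0.04193×2.91×1112.0 = 8.90 mGal
Difference = 8.90 − (9.10) = -0.20 mGal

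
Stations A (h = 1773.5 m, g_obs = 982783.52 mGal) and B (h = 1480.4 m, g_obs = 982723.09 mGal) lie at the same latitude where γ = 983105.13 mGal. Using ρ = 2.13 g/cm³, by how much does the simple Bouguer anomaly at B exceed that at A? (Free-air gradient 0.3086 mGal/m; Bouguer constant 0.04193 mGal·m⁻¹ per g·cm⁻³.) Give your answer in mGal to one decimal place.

Δg_SB(A) = 982783.52 − 983105.13 + 0.3086×1773.5 − 0.04193×2.13×1773.5 = 67.30 mGal
Δg_SB(B) = 982723.09 − 983105.13 + 0.3086×1480.4 − 0.04193×2.13×1480.4 = -57.40 mGal
Difference = -57.40 − (67.30) = -124.70 mGal

-124.7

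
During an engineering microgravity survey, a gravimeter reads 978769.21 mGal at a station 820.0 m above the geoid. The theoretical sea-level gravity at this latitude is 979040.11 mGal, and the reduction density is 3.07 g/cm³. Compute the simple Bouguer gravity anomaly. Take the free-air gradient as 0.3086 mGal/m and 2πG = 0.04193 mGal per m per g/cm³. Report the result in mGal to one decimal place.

-123.4

Free-air correction = 0.3086 × 820.0 = 253.05 mGal
Free-air anomaly = 978769.21 − 979040.11 + (253.05) = -17.85 mGal
Bouguer slab correction = 0.04193 × 3.07 × 820.0 = 105.55 mGal
Simple Bouguer anomaly = -17.85 − (105.55) = -123.40 mGal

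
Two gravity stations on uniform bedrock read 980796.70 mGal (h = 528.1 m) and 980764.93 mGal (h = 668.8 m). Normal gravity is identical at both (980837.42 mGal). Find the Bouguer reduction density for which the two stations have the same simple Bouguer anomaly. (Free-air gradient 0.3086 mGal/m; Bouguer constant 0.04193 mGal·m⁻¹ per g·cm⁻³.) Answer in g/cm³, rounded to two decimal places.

Δg_obs = 980764.93 − 980796.70 = -31.77 mGal over Δh = 668.8 − 528.1 = 140.7 m
Equal Bouguer anomalies ⇒ Δg_obs + (0.3086 − 0.04193ρ)·Δh = 0
0.3086 − 0.04193ρ = −Δg_obs/Δh = 0.22580
ρ = (0.3086 − 0.22580) / 0.04193 = 1.97 g/cm³

1.97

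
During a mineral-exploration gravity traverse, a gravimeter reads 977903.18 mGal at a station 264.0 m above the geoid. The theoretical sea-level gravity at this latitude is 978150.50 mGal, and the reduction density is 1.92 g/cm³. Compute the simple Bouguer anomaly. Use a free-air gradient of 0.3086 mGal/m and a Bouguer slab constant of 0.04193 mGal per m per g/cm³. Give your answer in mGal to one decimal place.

Free-air correction = 0.3086 × 264.0 = 81.47 mGal
Free-air anomaly = 977903.18 − 978150.50 + (81.47) = -165.85 mGal
Bouguer slab correction = 0.04193 × 1.92 × 264.0 = 21.25 mGal
Simple Bouguer anomaly = -165.85 − (21.25) = -187.10 mGal

-187.1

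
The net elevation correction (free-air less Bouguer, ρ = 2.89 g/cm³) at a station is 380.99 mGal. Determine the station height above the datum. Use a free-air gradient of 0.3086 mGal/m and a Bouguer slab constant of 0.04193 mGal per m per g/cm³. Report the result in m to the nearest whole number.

Combined gradient = 0.3086 − 0.04193 × 2.89 = 0.1874223 mGal/m
h = 380.99 / 0.1874223 = 2032.79 m

2033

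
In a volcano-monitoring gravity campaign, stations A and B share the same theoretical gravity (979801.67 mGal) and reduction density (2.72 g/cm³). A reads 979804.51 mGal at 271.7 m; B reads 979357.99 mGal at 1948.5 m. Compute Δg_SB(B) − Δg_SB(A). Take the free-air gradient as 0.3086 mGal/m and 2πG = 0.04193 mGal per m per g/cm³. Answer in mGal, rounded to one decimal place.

Δg_SB(A) = 979804.51 − 979801.67 + 0.3086×271.7 − 0.04193×2.72×271.7 = 55.70 mGal
Δg_SB(B) = 979357.99 − 979801.67 + 0.3086×1948.5 − 0.04193×2.72×1948.5 = -64.60 mGal
Difference = -64.60 − (55.70) = -120.30 mGal

-120.3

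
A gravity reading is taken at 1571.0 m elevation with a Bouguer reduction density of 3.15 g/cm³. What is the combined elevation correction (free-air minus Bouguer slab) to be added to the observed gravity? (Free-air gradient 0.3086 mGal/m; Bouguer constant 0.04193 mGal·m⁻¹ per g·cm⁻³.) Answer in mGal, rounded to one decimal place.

Combined gradient = 0.3086 − 0.04193 × 3.15 = 0.1765205 mGal/m
Combined elevation correction = 0.1765205 × 1571.0 = 277.3 mGal

277.3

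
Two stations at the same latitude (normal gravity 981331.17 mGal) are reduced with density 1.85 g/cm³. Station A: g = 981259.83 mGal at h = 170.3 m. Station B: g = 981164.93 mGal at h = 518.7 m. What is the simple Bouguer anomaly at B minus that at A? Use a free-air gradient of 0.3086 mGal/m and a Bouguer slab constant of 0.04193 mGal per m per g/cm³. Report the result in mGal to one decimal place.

-14.4

Δg_SB(A) = 981259.83 − 981331.17 + 0.3086×170.3 − 0.04193×1.85×170.3 = -32.00 mGal
Δg_SB(B) = 981164.93 − 981331.17 + 0.3086×518.7 − 0.04193×1.85×518.7 = -46.40 mGal
Difference = -46.40 − (-32.00) = -14.40 mGal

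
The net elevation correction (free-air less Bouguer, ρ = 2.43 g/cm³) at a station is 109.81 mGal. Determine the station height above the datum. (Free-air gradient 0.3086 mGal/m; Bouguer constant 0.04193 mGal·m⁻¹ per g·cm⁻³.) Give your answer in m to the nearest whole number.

531

Combined gradient = 0.3086 − 0.04193 × 2.43 = 0.2067101 mGal/m
h = 109.81 / 0.2067101 = 531.23 m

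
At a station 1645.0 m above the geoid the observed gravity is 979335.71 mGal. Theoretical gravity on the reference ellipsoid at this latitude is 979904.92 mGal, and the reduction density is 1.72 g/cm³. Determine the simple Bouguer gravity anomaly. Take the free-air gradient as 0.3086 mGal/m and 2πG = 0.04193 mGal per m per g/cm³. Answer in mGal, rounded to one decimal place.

Free-air correction = 0.3086 × 1645.0 = 507.65 mGal
Free-air anomaly = 979335.71 − 979904.92 + (507.65) = -61.56 mGal
Bouguer slab correction = 0.04193 × 1.72 × 1645.0 = 118.64 mGal
Simple Bouguer anomaly = -61.56 − (118.64) = -180.20 mGal

-180.2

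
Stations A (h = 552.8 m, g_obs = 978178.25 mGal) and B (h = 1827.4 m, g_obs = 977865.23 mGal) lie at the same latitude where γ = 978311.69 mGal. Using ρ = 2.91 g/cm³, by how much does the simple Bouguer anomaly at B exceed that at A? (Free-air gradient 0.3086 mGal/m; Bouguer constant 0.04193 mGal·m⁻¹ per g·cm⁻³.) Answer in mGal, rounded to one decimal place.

Δg_SB(A) = 978178.25 − 978311.69 + 0.3086×552.8 − 0.04193×2.91×552.8 = -30.30 mGal
Δg_SB(B) = 977865.23 − 978311.69 + 0.3086×1827.4 − 0.04193×2.91×1827.4 = -105.50 mGal
Difference = -105.50 − (-30.30) = -75.20 mGal

-75.2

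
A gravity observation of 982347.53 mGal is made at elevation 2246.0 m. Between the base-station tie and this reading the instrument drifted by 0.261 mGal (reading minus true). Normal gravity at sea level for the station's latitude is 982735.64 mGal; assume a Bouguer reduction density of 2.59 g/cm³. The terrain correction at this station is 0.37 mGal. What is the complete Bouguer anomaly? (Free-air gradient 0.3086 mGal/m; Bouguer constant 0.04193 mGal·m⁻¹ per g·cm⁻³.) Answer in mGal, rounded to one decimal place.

Drift-corrected reading = 982347.53 − (0.261) = 982347.269 mGal
Free-air correction = 0.3086 × 2246.0 = 693.12 mGal
Free-air anomaly = 982347.269 − 982735.64 + (693.12) = 304.749 mGal
Bouguer slab correction = 0.04193 × 2.59 × 2246.0 = 243.91 mGal
Simple Bouguer anomaly = 304.749 − (243.91) = 60.839 mGal
Complete Bouguer anomaly = 60.839 + 0.37 = 61.209 mGal

61.2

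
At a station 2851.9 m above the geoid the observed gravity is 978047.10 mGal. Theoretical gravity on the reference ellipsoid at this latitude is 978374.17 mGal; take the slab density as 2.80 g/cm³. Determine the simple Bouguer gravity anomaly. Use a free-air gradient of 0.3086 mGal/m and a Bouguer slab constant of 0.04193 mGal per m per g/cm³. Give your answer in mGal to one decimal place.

218.2

Free-air correction = 0.3086 × 2851.9 = 880.10 mGal
Free-air anomaly = 978047.10 − 978374.17 + (880.10) = 553.03 mGal
Bouguer slab correction = 0.04193 × 2.80 × 2851.9 = 334.82 mGal
Simple Bouguer anomaly = 553.03 − (334.82) = 218.21 mGal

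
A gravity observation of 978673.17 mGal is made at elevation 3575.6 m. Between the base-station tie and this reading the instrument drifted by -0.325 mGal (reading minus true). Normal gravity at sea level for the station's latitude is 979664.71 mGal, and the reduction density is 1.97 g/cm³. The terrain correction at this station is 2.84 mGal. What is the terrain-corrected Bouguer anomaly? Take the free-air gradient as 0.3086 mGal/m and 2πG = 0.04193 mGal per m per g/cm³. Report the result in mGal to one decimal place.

Drift-corrected reading = 978673.17 − (-0.325) = 978673.495 mGal
Free-air correction = 0.3086 × 3575.6 = 1103.43 mGal
Free-air anomaly = 978673.495 − 979664.71 + (1103.43) = 112.215 mGal
Bouguer slab correction = 0.04193 × 1.97 × 3575.6 = 295.35 mGal
Simple Bouguer anomaly = 112.215 − (295.35) = -183.135 mGal
Complete Bouguer anomaly = -183.135 + 2.84 = -180.295 mGal

-180.3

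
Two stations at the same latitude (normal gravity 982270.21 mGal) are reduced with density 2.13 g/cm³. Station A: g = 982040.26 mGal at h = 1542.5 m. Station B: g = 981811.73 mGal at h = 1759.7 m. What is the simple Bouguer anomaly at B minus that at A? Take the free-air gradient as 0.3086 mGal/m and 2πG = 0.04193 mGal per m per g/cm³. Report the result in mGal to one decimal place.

Δg_SB(A) = 982040.26 − 982270.21 + 0.3086×1542.5 − 0.04193×2.13×1542.5 = 108.30 mGal
Δg_SB(B) = 981811.73 − 982270.21 + 0.3086×1759.7 − 0.04193×2.13×1759.7 = -72.60 mGal
Difference = -72.60 − (108.30) = -180.90 mGal

-180.9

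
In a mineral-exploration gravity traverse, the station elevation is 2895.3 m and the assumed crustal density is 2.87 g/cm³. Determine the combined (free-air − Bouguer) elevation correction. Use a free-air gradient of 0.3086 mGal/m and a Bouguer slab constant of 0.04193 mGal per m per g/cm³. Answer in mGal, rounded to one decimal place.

Combined gradient = 0.3086 − 0.04193 × 2.87 = 0.1882609 mGal/m
Combined elevation correction = 0.1882609 × 2895.3 = 545.1 mGal

545.1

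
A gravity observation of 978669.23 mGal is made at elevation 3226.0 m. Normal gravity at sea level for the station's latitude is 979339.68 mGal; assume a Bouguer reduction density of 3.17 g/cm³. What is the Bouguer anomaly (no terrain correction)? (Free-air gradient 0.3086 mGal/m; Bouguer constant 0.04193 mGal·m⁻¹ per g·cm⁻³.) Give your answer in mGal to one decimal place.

-103.7

Free-air correction = 0.3086 × 3226.0 = 995.54 mGal
Free-air anomaly = 978669.23 − 979339.68 + (995.54) = 325.09 mGal
Bouguer slab correction = 0.04193 × 3.17 × 3226.0 = 428.79 mGal
Simple Bouguer anomaly = 325.09 − (428.79) = -103.70 mGal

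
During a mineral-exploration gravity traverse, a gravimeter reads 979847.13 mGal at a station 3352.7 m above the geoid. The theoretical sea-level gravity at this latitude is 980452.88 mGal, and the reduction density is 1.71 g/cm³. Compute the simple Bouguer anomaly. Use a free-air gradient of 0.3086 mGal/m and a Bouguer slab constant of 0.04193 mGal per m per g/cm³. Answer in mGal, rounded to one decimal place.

Free-air correction = 0.3086 × 3352.7 = 1034.64 mGal
Free-air anomaly = 979847.13 − 980452.88 + (1034.64) = 428.89 mGal
Bouguer slab correction = 0.04193 × 1.71 × 3352.7 = 240.39 mGal
Simple Bouguer anomaly = 428.89 − (240.39) = 188.50 mGal

188.5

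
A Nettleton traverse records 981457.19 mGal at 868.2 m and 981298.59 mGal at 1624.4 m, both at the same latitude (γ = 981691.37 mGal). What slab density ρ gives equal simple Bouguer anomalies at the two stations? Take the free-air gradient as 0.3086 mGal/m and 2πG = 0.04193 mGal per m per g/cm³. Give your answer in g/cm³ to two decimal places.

Δg_obs = 981298.59 − 981457.19 = -158.60 mGal over Δh = 1624.4 − 868.2 = 756.2 m
Equal Bouguer anomalies ⇒ Δg_obs + (0.3086 − 0.04193ρ)·Δh = 0
0.3086 − 0.04193ρ = −Δg_obs/Δh = 0.20973
ρ = (0.3086 − 0.20973) / 0.04193 = 2.36 g/cm³

2.36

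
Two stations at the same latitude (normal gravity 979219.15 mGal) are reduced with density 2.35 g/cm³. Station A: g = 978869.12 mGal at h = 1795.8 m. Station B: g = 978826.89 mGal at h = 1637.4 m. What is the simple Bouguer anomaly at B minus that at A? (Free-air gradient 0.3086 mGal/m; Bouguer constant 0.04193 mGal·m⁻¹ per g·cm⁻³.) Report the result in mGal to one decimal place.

-75.5

Δg_SB(A) = 978869.12 − 979219.15 + 0.3086×1795.8 − 0.04193×2.35×1795.8 = 27.20 mGal
Δg_SB(B) = 978826.89 − 979219.15 + 0.3086×1637.4 − 0.04193×2.35×1637.4 = -48.30 mGal
Difference = -48.30 − (27.20) = -75.50 mGal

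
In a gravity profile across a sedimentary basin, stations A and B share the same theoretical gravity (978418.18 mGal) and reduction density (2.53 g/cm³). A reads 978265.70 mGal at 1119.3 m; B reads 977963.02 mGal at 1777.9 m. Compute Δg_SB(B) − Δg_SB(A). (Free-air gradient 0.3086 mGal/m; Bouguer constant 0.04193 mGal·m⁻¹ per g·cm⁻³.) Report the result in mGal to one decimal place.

-169.3

Δg_SB(A) = 978265.70 − 978418.18 + 0.3086×1119.3 − 0.04193×2.53×1119.3 = 74.20 mGal
Δg_SB(B) = 977963.02 − 978418.18 + 0.3086×1777.9 − 0.04193×2.53×1777.9 = -95.10 mGal
Difference = -95.10 − (74.20) = -169.30 mGal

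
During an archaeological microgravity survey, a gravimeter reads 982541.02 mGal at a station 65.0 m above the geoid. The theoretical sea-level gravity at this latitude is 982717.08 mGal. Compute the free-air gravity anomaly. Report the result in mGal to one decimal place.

-156.0

Free-air correction = 0.3086 × 65.0 = 20.06 mGal
Free-air anomaly = 982541.02 − 982717.08 + (20.06) = -156.00 mGal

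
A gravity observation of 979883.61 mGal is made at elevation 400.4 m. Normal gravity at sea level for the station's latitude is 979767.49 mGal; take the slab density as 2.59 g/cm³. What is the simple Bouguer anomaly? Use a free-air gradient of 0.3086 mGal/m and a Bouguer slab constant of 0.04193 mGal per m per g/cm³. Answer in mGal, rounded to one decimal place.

Free-air correction = 0.3086 × 400.4 = 123.56 mGal
Free-air anomaly = 979883.61 − 979767.49 + (123.56) = 239.68 mGal
Bouguer slab correction = 0.04193 × 2.59 × 400.4 = 43.48 mGal
Simple Bouguer anomaly = 239.68 − (43.48) = 196.20 mGal

196.2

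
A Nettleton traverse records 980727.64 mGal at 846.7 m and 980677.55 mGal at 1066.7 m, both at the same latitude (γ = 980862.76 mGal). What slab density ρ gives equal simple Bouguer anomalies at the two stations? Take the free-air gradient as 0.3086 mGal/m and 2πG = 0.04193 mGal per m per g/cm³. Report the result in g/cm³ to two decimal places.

1.93

Δg_obs = 980677.55 − 980727.64 = -50.09 mGal over Δh = 1066.7 − 846.7 = 220.0 m
Equal Bouguer anomalies ⇒ Δg_obs + (0.3086 − 0.04193ρ)·Δh = 0
0.3086 − 0.04193ρ = −Δg_obs/Δh = 0.22768
ρ = (0.3086 − 0.22768) / 0.04193 = 1.93 g/cm³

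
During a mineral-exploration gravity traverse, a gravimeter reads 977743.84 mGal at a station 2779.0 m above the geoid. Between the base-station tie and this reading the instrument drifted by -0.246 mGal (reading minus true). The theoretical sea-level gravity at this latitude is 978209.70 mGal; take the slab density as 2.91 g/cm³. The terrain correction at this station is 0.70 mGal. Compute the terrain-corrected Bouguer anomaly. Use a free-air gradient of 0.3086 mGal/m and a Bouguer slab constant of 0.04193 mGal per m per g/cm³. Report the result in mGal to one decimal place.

Drift-corrected reading = 977743.84 − (-0.246) = 977744.086 mGal
Free-air correction = 0.3086 × 2779.0 = 857.60 mGal
Free-air anomaly = 977744.086 − 978209.70 + (857.60) = 391.986 mGal
Bouguer slab correction = 0.04193 × 2.91 × 2779.0 = 339.08 mGal
Simple Bouguer anomaly = 391.986 − (339.08) = 52.906 mGal
Complete Bouguer anomaly = 52.906 + 0.70 = 53.606 mGal

53.6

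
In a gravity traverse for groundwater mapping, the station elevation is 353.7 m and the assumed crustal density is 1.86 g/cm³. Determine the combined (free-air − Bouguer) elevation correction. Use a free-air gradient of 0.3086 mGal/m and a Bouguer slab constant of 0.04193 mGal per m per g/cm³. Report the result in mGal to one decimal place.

81.6

Combined gradient = 0.3086 − 0.04193 × 1.86 = 0.2306102 mGal/m
Combined elevation correction = 0.2306102 × 353.7 = 81.6 mGal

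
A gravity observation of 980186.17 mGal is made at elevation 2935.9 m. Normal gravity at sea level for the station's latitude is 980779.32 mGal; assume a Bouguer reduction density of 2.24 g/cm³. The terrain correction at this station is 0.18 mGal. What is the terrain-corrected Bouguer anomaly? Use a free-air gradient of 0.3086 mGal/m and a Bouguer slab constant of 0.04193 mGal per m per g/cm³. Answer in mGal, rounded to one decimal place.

37.3

Free-air correction = 0.3086 × 2935.9 = 906.02 mGal
Free-air anomaly = 980186.17 − 980779.32 + (906.02) = 312.87 mGal
Bouguer slab correction = 0.04193 × 2.24 × 2935.9 = 275.75 mGal
Simple Bouguer anomaly = 312.87 − (275.75) = 37.12 mGal
Complete Bouguer anomaly = 37.12 + 0.18 = 37.30 mGal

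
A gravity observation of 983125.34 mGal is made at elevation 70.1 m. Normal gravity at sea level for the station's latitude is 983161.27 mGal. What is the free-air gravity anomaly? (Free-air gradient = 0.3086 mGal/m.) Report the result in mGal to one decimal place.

Free-air correction = 0.3086 × 70.1 = 21.63 mGal
Free-air anomaly = 983125.34 − 983161.27 + (21.63) = -14.30 mGal

-14.3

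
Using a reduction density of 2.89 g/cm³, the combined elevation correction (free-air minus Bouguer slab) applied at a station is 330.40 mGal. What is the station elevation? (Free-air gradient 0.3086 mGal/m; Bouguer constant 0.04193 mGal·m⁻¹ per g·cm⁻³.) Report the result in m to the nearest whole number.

1763

Combined gradient = 0.3086 − 0.04193 × 2.89 = 0.1874223 mGal/m
h = 330.40 / 0.1874223 = 1762.86 m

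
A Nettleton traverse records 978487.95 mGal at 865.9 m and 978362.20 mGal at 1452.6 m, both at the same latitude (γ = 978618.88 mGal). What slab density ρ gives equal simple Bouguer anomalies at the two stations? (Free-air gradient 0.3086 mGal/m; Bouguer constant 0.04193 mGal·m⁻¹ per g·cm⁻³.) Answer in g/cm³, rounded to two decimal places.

Δg_obs = 978362.20 − 978487.95 = -125.75 mGal over Δh = 1452.6 − 865.9 = 586.7 m
Equal Bouguer anomalies ⇒ Δg_obs + (0.3086 − 0.04193ρ)·Δh = 0
0.3086 − 0.04193ρ = −Δg_obs/Δh = 0.21433
ρ = (0.3086 − 0.21433) / 0.04193 = 2.25 g/cm³

2.25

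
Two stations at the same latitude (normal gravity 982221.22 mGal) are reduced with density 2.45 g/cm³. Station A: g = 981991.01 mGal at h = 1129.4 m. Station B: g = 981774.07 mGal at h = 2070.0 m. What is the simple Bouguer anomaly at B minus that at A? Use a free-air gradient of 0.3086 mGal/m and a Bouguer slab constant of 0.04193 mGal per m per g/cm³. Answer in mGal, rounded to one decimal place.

Δg_SB(A) = 981991.01 − 982221.22 + 0.3086×1129.4 − 0.04193×2.45×1129.4 = 2.30 mGal
Δg_SB(B) = 981774.07 − 982221.22 + 0.3086×2070.0 − 0.04193×2.45×2070.0 = -21.00 mGal
Difference = -21.00 − (2.30) = -23.30 mGal

-23.3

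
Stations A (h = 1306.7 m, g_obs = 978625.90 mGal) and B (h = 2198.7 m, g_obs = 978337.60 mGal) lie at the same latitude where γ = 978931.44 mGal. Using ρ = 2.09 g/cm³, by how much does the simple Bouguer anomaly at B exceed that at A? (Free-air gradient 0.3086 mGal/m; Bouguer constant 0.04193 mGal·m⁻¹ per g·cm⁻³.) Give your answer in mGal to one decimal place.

-91.2

Δg_SB(A) = 978625.90 − 978931.44 + 0.3086×1306.7 − 0.04193×2.09×1306.7 = -16.80 mGal
Δg_SB(B) = 978337.60 − 978931.44 + 0.3086×2198.7 − 0.04193×2.09×2198.7 = -108.00 mGal
Difference = -108.00 − (-16.80) = -91.20 mGal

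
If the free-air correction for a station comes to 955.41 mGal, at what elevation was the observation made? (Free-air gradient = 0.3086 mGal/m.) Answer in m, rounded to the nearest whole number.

3096

h = 955.41 / 0.3086 = 3095.95 m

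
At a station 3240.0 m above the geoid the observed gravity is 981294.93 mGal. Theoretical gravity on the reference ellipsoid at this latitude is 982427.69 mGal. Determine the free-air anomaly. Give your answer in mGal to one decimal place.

Free-air correction = 0.3086 × 3240.0 = 999.86 mGal
Free-air anomaly = 981294.93 − 982427.69 + (999.86) = -132.90 mGal

-132.9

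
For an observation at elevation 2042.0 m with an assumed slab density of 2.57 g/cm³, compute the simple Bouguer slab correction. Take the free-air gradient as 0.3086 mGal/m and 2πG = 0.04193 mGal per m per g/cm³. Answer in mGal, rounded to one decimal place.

220.0

Bouguer slab correction = 0.04193 × 2.57 × 2042.0 = 220.0 mGal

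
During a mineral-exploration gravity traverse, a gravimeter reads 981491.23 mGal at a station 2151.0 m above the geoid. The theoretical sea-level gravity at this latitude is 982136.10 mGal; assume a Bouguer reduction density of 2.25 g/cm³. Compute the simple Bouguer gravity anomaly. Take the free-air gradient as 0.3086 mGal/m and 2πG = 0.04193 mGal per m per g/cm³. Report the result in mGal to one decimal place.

-184.0

Free-air correction = 0.3086 × 2151.0 = 663.80 mGal
Free-air anomaly = 981491.23 − 982136.10 + (663.80) = 18.93 mGal
Bouguer slab correction = 0.04193 × 2.25 × 2151.0 = 202.93 mGal
Simple Bouguer anomaly = 18.93 − (202.93) = -184.00 mGal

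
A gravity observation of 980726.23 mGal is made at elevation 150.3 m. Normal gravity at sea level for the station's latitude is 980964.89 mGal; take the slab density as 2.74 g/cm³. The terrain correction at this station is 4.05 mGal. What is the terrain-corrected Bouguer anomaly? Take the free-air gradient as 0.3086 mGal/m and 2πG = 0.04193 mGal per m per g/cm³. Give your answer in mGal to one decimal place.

Free-air correction = 0.3086 × 150.3 = 46.38 mGal
Free-air anomaly = 980726.23 − 980964.89 + (46.38) = -192.28 mGal
Bouguer slab correction = 0.04193 × 2.74 × 150.3 = 17.27 mGal
Simple Bouguer anomaly = -192.28 − (17.27) = -209.55 mGal
Complete Bouguer anomaly = -209.55 + 4.05 = -205.50 mGal

-205.5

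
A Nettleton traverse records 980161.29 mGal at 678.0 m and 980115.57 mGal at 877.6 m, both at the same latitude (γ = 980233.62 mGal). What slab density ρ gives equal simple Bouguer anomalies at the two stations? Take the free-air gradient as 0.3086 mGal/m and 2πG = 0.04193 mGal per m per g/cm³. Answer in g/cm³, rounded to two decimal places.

1.90

Δg_obs = 980115.57 − 980161.29 = -45.72 mGal over Δh = 877.6 − 678.0 = 199.6 m
Equal Bouguer anomalies ⇒ Δg_obs + (0.3086 − 0.04193ρ)·Δh = 0
0.3086 − 0.04193ρ = −Δg_obs/Δh = 0.22906
ρ = (0.3086 − 0.22906) / 0.04193 = 1.90 g/cm³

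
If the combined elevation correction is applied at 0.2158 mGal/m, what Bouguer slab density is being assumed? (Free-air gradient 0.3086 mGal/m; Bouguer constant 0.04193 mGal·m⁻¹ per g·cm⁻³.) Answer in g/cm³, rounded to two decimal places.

2.21

0.2158 = 0.3086 − 0.04193 × ρ
ρ = (0.3086 − 0.2158) / 0.04193 = 2.21 g/cm³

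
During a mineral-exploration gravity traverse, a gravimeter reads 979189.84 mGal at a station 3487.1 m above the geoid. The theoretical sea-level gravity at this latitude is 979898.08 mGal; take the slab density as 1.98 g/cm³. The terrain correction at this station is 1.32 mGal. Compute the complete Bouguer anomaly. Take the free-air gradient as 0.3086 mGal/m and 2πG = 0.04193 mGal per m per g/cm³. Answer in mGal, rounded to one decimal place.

Free-air correction = 0.3086 × 3487.1 = 1076.12 mGal
Free-air anomaly = 979189.84 − 979898.08 + (1076.12) = 367.88 mGal
Bouguer slab correction = 0.04193 × 1.98 × 3487.1 = 289.50 mGal
Simple Bouguer anomaly = 367.88 − (289.50) = 78.38 mGal
Complete Bouguer anomaly = 78.38 + 1.32 = 79.70 mGal

79.7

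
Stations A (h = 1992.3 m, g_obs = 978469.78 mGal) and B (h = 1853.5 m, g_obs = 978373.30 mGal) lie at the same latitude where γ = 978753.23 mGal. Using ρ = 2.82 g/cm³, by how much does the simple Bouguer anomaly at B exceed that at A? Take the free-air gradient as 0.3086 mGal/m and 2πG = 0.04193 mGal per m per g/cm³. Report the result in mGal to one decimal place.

Δg_SB(A) = 978469.78 − 978753.23 + 0.3086×1992.3 − 0.04193×2.82×1992.3 = 95.80 mGal
Δg_SB(B) = 978373.30 − 978753.23 + 0.3086×1853.5 − 0.04193×2.82×1853.5 = -27.10 mGal
Difference = -27.10 − (95.80) = -122.90 mGal

-122.9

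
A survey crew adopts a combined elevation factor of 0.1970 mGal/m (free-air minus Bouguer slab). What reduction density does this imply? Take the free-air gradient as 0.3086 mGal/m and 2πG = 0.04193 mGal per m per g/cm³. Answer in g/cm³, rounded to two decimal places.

0.1970 = 0.3086 − 0.04193 × ρ
ρ = (0.3086 − 0.1970) / 0.04193 = 2.66 g/cm³

2.66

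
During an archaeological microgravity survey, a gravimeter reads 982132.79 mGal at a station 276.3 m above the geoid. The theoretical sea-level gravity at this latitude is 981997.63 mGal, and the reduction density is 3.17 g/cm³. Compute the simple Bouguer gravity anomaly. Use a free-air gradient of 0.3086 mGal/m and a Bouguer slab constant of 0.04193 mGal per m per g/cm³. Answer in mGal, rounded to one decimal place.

183.7

Free-air correction = 0.3086 × 276.3 = 85.27 mGal
Free-air anomaly = 982132.79 − 981997.63 + (85.27) = 220.43 mGal
Bouguer slab correction = 0.04193 × 3.17 × 276.3 = 36.73 mGal
Simple Bouguer anomaly = 220.43 − (36.73) = 183.70 mGal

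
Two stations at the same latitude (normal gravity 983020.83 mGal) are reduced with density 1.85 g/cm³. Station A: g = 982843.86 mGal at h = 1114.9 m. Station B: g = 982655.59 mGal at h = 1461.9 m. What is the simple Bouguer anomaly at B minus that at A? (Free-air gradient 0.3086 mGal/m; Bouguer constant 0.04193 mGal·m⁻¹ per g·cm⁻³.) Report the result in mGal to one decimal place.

-108.1

Δg_SB(A) = 982843.86 − 983020.83 + 0.3086×1114.9 − 0.04193×1.85×1114.9 = 80.60 mGal
Δg_SB(B) = 982655.59 − 983020.83 + 0.3086×1461.9 − 0.04193×1.85×1461.9 = -27.50 mGal
Difference = -27.50 − (80.60) = -108.10 mGal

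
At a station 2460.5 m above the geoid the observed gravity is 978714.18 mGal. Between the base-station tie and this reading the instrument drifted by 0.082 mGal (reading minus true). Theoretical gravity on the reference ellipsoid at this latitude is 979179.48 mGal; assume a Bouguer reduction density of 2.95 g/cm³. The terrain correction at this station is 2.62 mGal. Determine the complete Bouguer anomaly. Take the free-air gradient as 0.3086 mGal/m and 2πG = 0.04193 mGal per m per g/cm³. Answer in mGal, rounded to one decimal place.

-7.8

Drift-corrected reading = 978714.18 − (0.082) = 978714.098 mGal
Free-air correction = 0.3086 × 2460.5 = 759.31 mGal
Free-air anomaly = 978714.098 − 979179.48 + (759.31) = 293.928 mGal
Bouguer slab correction = 0.04193 × 2.95 × 2460.5 = 304.35 mGal
Simple Bouguer anomaly = 293.928 − (304.35) = -10.422 mGal
Complete Bouguer anomaly = -10.422 + 2.62 = -7.802 mGal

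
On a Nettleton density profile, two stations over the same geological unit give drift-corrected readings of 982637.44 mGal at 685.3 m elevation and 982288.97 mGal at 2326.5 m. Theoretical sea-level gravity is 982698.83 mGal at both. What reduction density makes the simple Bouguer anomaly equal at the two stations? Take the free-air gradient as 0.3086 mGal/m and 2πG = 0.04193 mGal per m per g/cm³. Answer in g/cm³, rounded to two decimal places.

Δg_obs = 982288.97 − 982637.44 = -348.47 mGal over Δh = 2326.5 − 685.3 = 1641.2 m
Equal Bouguer anomalies ⇒ Δg_obs + (0.3086 − 0.04193ρ)·Δh = 0
0.3086 − 0.04193ρ = −Δg_obs/Δh = 0.21233
ρ = (0.3086 − 0.21233) / 0.04193 = 2.30 g/cm³

2.30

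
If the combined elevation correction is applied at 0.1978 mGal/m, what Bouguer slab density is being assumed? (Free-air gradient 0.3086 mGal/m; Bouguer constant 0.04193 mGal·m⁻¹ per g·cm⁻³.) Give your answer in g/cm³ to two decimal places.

2.64

0.1978 = 0.3086 − 0.04193 × ρ
ρ = (0.3086 − 0.1978) / 0.04193 = 2.64 g/cm³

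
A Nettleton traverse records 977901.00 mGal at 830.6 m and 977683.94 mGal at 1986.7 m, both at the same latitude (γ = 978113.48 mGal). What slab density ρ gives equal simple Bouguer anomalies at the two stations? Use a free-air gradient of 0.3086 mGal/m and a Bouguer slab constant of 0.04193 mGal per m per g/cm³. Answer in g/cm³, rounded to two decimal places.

2.88

Δg_obs = 977683.94 − 977901.00 = -217.06 mGal over Δh = 1986.7 − 830.6 = 1156.1 m
Equal Bouguer anomalies ⇒ Δg_obs + (0.3086 − 0.04193ρ)·Δh = 0
0.3086 − 0.04193ρ = −Δg_obs/Δh = 0.18775
ρ = (0.3086 − 0.18775) / 0.04193 = 2.88 g/cm³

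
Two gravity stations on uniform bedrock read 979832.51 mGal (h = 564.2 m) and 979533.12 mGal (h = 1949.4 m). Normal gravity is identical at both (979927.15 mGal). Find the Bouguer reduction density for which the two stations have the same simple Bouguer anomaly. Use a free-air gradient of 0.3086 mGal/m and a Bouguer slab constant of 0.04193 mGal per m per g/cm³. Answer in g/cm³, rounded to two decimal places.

Δg_obs = 979533.12 − 979832.51 = -299.39 mGal over Δh = 1949.4 − 564.2 = 1385.2 m
Equal Bouguer anomalies ⇒ Δg_obs + (0.3086 − 0.04193ρ)·Δh = 0
0.3086 − 0.04193ρ = −Δg_obs/Δh = 0.21613
ρ = (0.3086 − 0.21613) / 0.04193 = 2.21 g/cm³

2.21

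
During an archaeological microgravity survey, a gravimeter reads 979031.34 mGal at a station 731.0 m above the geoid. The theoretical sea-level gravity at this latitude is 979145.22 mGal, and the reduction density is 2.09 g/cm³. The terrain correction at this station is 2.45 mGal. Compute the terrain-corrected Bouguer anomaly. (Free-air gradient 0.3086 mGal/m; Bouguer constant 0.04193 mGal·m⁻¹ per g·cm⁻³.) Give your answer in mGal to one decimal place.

50.1

Free-air correction = 0.3086 × 731.0 = 225.59 mGal
Free-air anomaly = 979031.34 − 979145.22 + (225.59) = 111.71 mGal
Bouguer slab correction = 0.04193 × 2.09 × 731.0 = 64.06 mGal
Simple Bouguer anomaly = 111.71 − (64.06) = 47.65 mGal
Complete Bouguer anomaly = 47.65 + 2.45 = 50.10 mGal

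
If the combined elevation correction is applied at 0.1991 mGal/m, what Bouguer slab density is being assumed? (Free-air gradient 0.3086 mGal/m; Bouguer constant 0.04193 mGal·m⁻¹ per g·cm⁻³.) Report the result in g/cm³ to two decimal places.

0.1991 = 0.3086 − 0.04193 × ρ
ρ = (0.3086 − 0.1991) / 0.04193 = 2.61 g/cm³

2.61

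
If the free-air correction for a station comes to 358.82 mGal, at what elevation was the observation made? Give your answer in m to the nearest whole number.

h = 358.82 / 0.3086 = 1162.73 m

1163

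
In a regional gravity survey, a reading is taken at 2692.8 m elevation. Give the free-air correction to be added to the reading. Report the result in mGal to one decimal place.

Free-air correction = 0.3086 × 2692.8 = 831.0 mGal

831.0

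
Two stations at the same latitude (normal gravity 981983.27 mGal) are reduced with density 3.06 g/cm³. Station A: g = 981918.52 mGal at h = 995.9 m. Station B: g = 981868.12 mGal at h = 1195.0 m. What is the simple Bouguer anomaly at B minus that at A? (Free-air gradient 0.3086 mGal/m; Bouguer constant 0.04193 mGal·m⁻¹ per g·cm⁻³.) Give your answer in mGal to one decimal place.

-14.5

Δg_SB(A) = 981918.52 − 981983.27 + 0.3086×995.9 − 0.04193×3.06×995.9 = 114.80 mGal
Δg_SB(B) = 981868.12 − 981983.27 + 0.3086×1195.0 − 0.04193×3.06×1195.0 = 100.30 mGal
Difference = 100.30 − (114.80) = -14.50 mGal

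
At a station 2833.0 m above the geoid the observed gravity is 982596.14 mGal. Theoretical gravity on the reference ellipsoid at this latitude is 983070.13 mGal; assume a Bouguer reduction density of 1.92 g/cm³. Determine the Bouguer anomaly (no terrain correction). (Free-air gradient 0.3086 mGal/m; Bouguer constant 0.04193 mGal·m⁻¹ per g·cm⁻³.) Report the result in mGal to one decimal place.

Free-air correction = 0.3086 × 2833.0 = 874.26 mGal
Free-air anomaly = 982596.14 − 983070.13 + (874.26) = 400.27 mGal
Bouguer slab correction = 0.04193 × 1.92 × 2833.0 = 228.07 mGal
Simple Bouguer anomaly = 400.27 − (228.07) = 172.20 mGal

172.2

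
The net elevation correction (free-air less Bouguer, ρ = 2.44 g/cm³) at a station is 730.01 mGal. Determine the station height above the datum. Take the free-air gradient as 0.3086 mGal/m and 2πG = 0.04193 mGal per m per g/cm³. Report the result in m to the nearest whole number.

3539

Combined gradient = 0.3086 − 0.04193 × 2.44 = 0.2062908 mGal/m
h = 730.01 / 0.2062908 = 3538.74 m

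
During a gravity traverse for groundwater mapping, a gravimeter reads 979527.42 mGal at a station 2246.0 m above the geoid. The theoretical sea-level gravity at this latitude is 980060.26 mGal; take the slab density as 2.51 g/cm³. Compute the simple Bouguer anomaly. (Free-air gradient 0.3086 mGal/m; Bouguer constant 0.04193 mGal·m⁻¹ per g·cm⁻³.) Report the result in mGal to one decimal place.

Free-air correction = 0.3086 × 2246.0 = 693.12 mGal
Free-air anomaly = 979527.42 − 980060.26 + (693.12) = 160.28 mGal
Bouguer slab correction = 0.04193 × 2.51 × 2246.0 = 236.38 mGal
Simple Bouguer anomaly = 160.28 − (236.38) = -76.10 mGal

-76.1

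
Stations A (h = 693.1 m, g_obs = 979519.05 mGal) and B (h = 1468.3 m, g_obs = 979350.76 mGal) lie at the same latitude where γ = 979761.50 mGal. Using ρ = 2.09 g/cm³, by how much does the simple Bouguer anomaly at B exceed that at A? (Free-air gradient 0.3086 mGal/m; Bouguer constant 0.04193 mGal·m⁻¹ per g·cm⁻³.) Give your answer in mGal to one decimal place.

Δg_SB(A) = 979519.05 − 979761.50 + 0.3086×693.1 − 0.04193×2.09×693.1 = -89.30 mGal
Δg_SB(B) = 979350.76 − 979761.50 + 0.3086×1468.3 − 0.04193×2.09×1468.3 = -86.30 mGal
Difference = -86.30 − (-89.30) = 3.00 mGal

3.0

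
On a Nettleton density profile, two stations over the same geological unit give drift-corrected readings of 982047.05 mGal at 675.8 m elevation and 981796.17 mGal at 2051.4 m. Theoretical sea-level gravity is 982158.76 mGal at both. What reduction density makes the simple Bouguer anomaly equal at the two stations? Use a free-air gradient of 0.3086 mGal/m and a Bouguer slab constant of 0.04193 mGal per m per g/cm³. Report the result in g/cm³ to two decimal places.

Δg_obs = 981796.17 − 982047.05 = -250.88 mGal over Δh = 2051.4 − 675.8 = 1375.6 m
Equal Bouguer anomalies ⇒ Δg_obs + (0.3086 − 0.04193ρ)·Δh = 0
0.3086 − 0.04193ρ = −Δg_obs/Δh = 0.18238
ρ = (0.3086 − 0.18238) / 0.04193 = 3.01 g/cm³

3.01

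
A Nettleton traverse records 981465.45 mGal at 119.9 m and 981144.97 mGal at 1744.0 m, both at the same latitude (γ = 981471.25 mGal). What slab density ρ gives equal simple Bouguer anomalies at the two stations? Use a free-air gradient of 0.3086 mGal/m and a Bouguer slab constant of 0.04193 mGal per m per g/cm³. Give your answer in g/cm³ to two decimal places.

Δg_obs = 981144.97 − 981465.45 = -320.48 mGal over Δh = 1744.0 − 119.9 = 1624.1 m
Equal Bouguer anomalies ⇒ Δg_obs + (0.3086 − 0.04193ρ)·Δh = 0
0.3086 − 0.04193ρ = −Δg_obs/Δh = 0.19733
ρ = (0.3086 − 0.19733) / 0.04193 = 2.65 g/cm³

2.65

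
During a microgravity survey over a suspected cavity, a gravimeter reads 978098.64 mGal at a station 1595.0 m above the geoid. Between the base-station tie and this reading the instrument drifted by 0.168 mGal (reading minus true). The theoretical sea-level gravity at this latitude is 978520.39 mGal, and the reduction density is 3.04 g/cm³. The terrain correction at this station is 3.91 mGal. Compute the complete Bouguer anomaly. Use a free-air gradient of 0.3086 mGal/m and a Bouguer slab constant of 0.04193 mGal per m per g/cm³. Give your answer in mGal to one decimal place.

-129.1

Drift-corrected reading = 978098.64 − (0.168) = 978098.472 mGal
Free-air correction = 0.3086 × 1595.0 = 492.22 mGal
Free-air anomaly = 978098.472 − 978520.39 + (492.22) = 70.302 mGal
Bouguer slab correction = 0.04193 × 3.04 × 1595.0 = 203.31 mGal
Simple Bouguer anomaly = 70.302 − (203.31) = -133.008 mGal
Complete Bouguer anomaly = -133.008 + 3.91 = -129.098 mGal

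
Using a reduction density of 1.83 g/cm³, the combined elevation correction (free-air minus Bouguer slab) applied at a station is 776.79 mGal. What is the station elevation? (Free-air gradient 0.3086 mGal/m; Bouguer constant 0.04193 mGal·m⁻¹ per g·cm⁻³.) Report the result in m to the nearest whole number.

3350

Combined gradient = 0.3086 − 0.04193 × 1.83 = 0.2318681 mGal/m
h = 776.79 / 0.2318681 = 3350.14 m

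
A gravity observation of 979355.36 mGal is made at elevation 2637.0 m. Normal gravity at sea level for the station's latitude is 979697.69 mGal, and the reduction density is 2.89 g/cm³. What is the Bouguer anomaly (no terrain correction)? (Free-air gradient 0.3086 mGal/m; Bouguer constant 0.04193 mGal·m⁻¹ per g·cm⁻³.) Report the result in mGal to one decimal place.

Free-air correction = 0.3086 × 2637.0 = 813.78 mGal
Free-air anomaly = 979355.36 − 979697.69 + (813.78) = 471.45 mGal
Bouguer slab correction = 0.04193 × 2.89 × 2637.0 = 319.55 mGal
Simple Bouguer anomaly = 471.45 − (319.55) = 151.90 mGal

151.9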